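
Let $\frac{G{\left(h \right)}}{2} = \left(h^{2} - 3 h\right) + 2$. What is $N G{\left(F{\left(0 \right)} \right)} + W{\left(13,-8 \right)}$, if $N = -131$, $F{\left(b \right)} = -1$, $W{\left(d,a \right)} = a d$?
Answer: $-1676$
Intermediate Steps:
$G{\left(h \right)} = 4 - 6 h + 2 h^{2}$ ($G{\left(h \right)} = 2 \left(\left(h^{2} - 3 h\right) + 2\right) = 2 \left(2 + h^{2} - 3 h\right) = 4 - 6 h + 2 h^{2}$)
$N G{\left(F{\left(0 \right)} \right)} + W{\left(13,-8 \right)} = - 131 \left(4 - -6 + 2 \left(-1\right)^{2}\right) - 104 = - 131 \left(4 + 6 + 2 \cdot 1\right) - 104 = - 131 \left(4 + 6 + 2\right) - 104 = \left(-131\right) 12 - 104 = -1572 - 104 = -1676$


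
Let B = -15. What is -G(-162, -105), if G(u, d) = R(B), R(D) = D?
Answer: 15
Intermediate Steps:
G(u, d) = -15
-G(-162, -105) = -1*(-15) = 15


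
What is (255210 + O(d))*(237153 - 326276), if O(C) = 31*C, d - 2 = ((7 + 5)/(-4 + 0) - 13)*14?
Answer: -22131736344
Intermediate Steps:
d = -222 (d = 2 + ((7 + 5)/(-4 + 0) - 13)*14 = 2 + (12/(-4) - 13)*14 = 2 + (12*(-¼) - 13)*14 = 2 + (-3 - 13)*14 = 2 - 16*14 = 2 - 224 = -222)
(255210 + O(d))*(237153 - 326276) = (255210 + 31*(-222))*(237153 - 326276) = (255210 - 6882)*(-89123) = 248328*(-89123) = -22131736344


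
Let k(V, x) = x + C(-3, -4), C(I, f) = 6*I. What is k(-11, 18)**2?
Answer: 0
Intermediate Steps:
k(V, x) = -18 + x (k(V, x) = x + 6*(-3) = x - 18 = -18 + x)
k(-11, 18)**2 = (-18 + 18)**2 = 0**2 = 0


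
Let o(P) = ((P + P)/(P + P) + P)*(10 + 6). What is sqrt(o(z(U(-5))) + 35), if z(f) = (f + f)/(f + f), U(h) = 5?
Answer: sqrt(67) ≈ 8.1853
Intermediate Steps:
z(f) = 1 (z(f) = (2*f)/((2*f)) = (2*f)*(1/(2*f)) = 1)
o(P) = 16 + 16*P (o(P) = ((2*P)/((2*P)) + P)*16 = ((2*P)*(1/(2*P)) + P)*16 = (1 + P)*16 = 16 + 16*P)
sqrt(o(z(U(-5))) + 35) = sqrt((16 + 16*1) + 35) = sqrt((16 + 16) + 35) = sqrt(32 + 35) = sqrt(67)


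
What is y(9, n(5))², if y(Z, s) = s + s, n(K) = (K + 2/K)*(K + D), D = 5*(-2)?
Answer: 2916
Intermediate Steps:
D = -10
n(K) = (-10 + K)*(K + 2/K) (n(K) = (K + 2/K)*(K - 10) = (K + 2/K)*(-10 + K) = (-10 + K)*(K + 2/K))
y(Z, s) = 2*s
y(9, n(5))² = (2*(2 + 5² - 20/5 - 10*5))² = (2*(2 + 25 - 20*⅕ - 50))² = (2*(2 + 25 - 4 - 50))² = (2*(-27))² = (-54)² = 2916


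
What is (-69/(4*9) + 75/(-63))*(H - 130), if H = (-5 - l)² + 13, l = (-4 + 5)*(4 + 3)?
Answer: -2349/28 ≈ -83.893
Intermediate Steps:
l = 7 (l = 1*7 = 7)
H = 157 (H = (-5 - 1*7)² + 13 = (-5 - 7)² + 13 = (-12)² + 13 = 144 + 13 = 157)
(-69/(4*9) + 75/(-63))*(H - 130) = (-69/(4*9) + 75/(-63))*(157 - 130) = (-69/36 + 75*(-1/63))*27 = (-69*1/36 - 25/21)*27 = (-23/12 - 25/21)*27 = -87/28*27 = -2349/28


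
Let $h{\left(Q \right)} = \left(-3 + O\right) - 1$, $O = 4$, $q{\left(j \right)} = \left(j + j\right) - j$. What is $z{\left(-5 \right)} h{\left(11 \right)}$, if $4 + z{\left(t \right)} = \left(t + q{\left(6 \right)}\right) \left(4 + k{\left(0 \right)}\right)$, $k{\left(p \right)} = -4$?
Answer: $0$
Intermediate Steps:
$q{\left(j \right)} = j$ ($q{\left(j \right)} = 2 j - j = j$)
$z{\left(t \right)} = -4$ ($z{\left(t \right)} = -4 + \left(t + 6\right) \left(4 - 4\right) = -4 + \left(6 + t\right) 0 = -4 + 0 = -4$)
$h{\left(Q \right)} = 0$ ($h{\left(Q \right)} = \left(-3 + 4\right) - 1 = 1 - 1 = 0$)
$z{\left(-5 \right)} h{\left(11 \right)} = \left(-4\right) 0 = 0$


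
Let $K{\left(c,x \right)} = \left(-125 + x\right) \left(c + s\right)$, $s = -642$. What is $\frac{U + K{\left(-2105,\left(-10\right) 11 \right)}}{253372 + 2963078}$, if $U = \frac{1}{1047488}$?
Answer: $\frac{676200640961}{3369192777600} \approx 0.2007$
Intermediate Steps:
$U = \frac{1}{1047488} \approx 9.5467 \cdot 10^{-7}$
$K{\left(c,x \right)} = \left(-642 + c\right) \left(-125 + x\right)$ ($K{\left(c,x \right)} = \left(-125 + x\right) \left(c - 642\right) = \left(-125 + x\right) \left(-642 + c\right) = \left(-642 + c\right) \left(-125 + x\right)$)
$\frac{U + K{\left(-2105,\left(-10\right) 11 \right)}}{253372 + 2963078} = \frac{\frac{1}{1047488} - \left(-343375 + 2747 \left(-10\right) 11\right)}{253372 + 2963078} = \frac{\frac{1}{1047488} + \left(80250 - -70620 + 263125 - -231550\right)}{3216450} = \left(\frac{1}{1047488} + \left(80250 + 70620 + 263125 + 231550\right)\right) \frac{1}{3216450} = \left(\frac{1}{1047488} + 645545\right) \frac{1}{3216450} = \frac{676200640961}{1047488} \cdot \frac{1}{3216450} = \frac{676200640961}{3369192777600}$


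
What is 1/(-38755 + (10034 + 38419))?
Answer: 1/9698 ≈ 0.00010311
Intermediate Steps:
1/(-38755 + (10034 + 38419)) = 1/(-38755 + 48453) = 1/9698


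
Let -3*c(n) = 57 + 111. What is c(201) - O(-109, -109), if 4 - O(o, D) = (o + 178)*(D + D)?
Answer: -15102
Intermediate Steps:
O(o, D) = 4 - 2*D*(178 + o) (O(o, D) = 4 - (o + 178)*(D + D) = 4 - (178 + o)*2*D = 4 - 2*D*(178 + o))
c(n) = -56 (c(n) = -(57 + 111)/3 = -⅓*168 = -56)
c(201) - O(-109, -109) = -56 - (4 - 356*(-109) - 2*(-109)*(-109)) = -56 - (4 + 38804 - 23762) = -56 - 1*15046 = -56 - 15046 = -15102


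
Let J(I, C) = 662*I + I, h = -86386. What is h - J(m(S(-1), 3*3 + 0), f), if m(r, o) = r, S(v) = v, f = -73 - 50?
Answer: -85723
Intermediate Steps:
f = -123
J(I, C) = 663*I
h - J(m(S(-1), 3*3 + 0), f) = -86386 - 663*(-1) = -86386 - 1*(-663) = -86386 + 663 = -85723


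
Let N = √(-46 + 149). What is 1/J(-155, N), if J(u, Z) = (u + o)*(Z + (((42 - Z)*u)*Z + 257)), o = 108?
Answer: 16222/192730834773 + 6509*√103/192730834773 ≈ 4.2692e-7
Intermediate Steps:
N = √103 ≈ 10.149
J(u, Z) = (108 + u)*(257 + Z + Z*u*(42 - Z)) (J(u, Z) = (u + 108)*(Z + (((42 - Z)*u)*Z + 257)) = (108 + u)*(Z + ((u*(42 - Z))*Z + 257)) = (108 + u)*(Z + (Z*u*(42 - Z) + 257)) = (108 + u)*(Z + (257 + Z*u*(42 - Z))) = (108 + u)*(257 + Z + Z*u*(42 - Z)))
1/J(-155, N) = 1/(27756 + 108*√103 + 257*(-155) - 1*(√103)²*(-155)² - 108*(-155)*(√103)² + 42*√103*(-155)² + 4537*√103*(-155)) = 1/(27756 + 108*√103 - 39835 - 1*103*24025 - 108*(-155)*103 + 42*√103*24025 - 703235*√103) = 1/(27756 + 108*√103 - 39835 - 2474575 + 1724220 + 1009050*√103 - 703235*√103) = 1/(-762434 + 305923*√103)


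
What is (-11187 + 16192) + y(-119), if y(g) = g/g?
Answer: 5006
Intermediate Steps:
y(g) = 1
(-11187 + 16192) + y(-119) = (-11187 + 16192) + 1 = 5005 + 1 = 5006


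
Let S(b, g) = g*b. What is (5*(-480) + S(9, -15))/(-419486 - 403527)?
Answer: 2535/823013 ≈ 0.0030801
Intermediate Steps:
S(b, g) = b*g
(5*(-480) + S(9, -15))/(-419486 - 403527) = (5*(-480) + 9*(-15))/(-419486 - 403527) = (-2400 - 135)/(-823013) = -2535*(-1/823013) = 2535/823013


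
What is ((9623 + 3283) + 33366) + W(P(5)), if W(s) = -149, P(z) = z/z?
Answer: 46123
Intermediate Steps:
P(z) = 1
((9623 + 3283) + 33366) + W(P(5)) = ((9623 + 3283) + 33366) - 149 = (12906 + 33366) - 149 = 46272 - 149 = 46123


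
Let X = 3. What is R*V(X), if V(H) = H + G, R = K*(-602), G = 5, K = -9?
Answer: 43344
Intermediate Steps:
R = 5418 (R = -9*(-602) = 5418)
V(H) = 5 + H (V(H) = H + 5 = 5 + H)
R*V(X) = 5418*(5 + 3) = 5418*8 = 43344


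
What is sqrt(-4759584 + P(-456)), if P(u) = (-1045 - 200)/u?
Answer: I*sqrt(27491341414)/76 ≈ 2181.6*I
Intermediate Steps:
P(u) = -1245/u
sqrt(-4759584 + P(-456)) = sqrt(-4759584 - 1245/(-456)) = sqrt(-4759584 - 1245*(-1/456)) = sqrt(-4759584 + 415/152) = sqrt(-723456353/152) = I*sqrt(27491341414)/76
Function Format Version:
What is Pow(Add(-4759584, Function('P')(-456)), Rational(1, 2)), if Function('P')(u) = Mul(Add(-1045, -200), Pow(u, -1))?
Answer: Mul(Rational(1, 76), I, Pow(27491341414, Rational(1, 2))) ≈ Mul(2181.6, I)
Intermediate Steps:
Function('P')(u) = Mul(-1245, Pow(u, -1))
Pow(Add(-4759584, Function('P')(-456)), Rational(1, 2)) = Pow(Add(-4759584, Mul(-1245, Pow(-456, -1))), Rational(1, 2)) = Pow(Add(-4759584, Mul(-1245, Rational(-1, 456))), Rational(1, 2)) = Pow(Add(-4759584, Rational(415, 152)), Rational(1, 2)) = Pow(Rational(-723456353, 152), Rational(1, 2)) = Mul(Rational(1, 76), I, Pow(27491341414, Rational(1, 2)))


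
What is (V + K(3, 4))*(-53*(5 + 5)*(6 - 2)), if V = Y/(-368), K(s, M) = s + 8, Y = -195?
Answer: -1124395/46 ≈ -24443.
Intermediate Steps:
K(s, M) = 8 + s
V = 195/368 (V = -195/(-368) = -195*(-1/368) = 195/368 ≈ 0.52989)
(V + K(3, 4))*(-53*(5 + 5)*(6 - 2)) = (195/368 + (8 + 3))*(-53*(5 + 5)*(6 - 2)) = (195/368 + 11)*(-530*4) = 4243*(-53*40)/368 = (4243/368)*(-2120) = -1124395/46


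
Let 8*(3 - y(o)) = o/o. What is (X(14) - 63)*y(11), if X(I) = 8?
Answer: -1265/8 ≈ -158.13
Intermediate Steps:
y(o) = 23/8 (y(o) = 3 - o/(8*o) = 3 - ⅛*1 = 3 - ⅛ = 23/8)
(X(14) - 63)*y(11) = (8 - 63)*(23/8) = -55*23/8 = -1265/8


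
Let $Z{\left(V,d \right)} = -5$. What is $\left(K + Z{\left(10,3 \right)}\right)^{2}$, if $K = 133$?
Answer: $16384$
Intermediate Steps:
$\left(K + Z{\left(10,3 \right)}\right)^{2} = \left(133 - 5\right)^{2} = 128^{2} = 16384$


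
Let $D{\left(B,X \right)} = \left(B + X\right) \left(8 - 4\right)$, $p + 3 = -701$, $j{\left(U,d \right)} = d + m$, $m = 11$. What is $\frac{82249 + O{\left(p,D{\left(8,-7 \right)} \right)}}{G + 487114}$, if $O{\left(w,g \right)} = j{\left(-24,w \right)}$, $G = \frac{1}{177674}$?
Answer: $\frac{14490380744}{86547492837} \approx 0.16743$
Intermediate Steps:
$G = \frac{1}{177674} \approx 5.6283 \cdot 10^{-6}$
$j{\left(U,d \right)} = 11 + d$ ($j{\left(U,d \right)} = d + 11 = 11 + d$)
$p = -704$ ($p = -3 - 701 = -704$)
$D{\left(B,X \right)} = 4 B + 4 X$ ($D{\left(B,X \right)} = \left(B + X\right) 4 = 4 B + 4 X$)
$O{\left(w,g \right)} = 11 + w$
$\frac{82249 + O{\left(p,D{\left(8,-7 \right)} \right)}}{G + 487114} = \frac{82249 + \left(11 - 704\right)}{\frac{1}{177674} + 487114} = \frac{82249 - 693}{\frac{86547492837}{177674}} = 81556 \cdot \frac{177674}{86547492837} = \frac{14490380744}{86547492837}$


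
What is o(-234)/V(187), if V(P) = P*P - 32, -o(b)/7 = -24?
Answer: 24/4991 ≈ 0.0048087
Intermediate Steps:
o(b) = 168 (o(b) = -7*(-24) = 168)
V(P) = -32 + P² (V(P) = P² - 32 = -32 + P²)
o(-234)/V(187) = 168/(-32 + 187²) = 168/(-32 + 34969) = 168/34937 = 168*(1/34937) = 24/4991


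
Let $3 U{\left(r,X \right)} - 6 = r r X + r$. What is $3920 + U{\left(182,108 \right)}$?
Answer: $\frac{3589340}{3} \approx 1.1964 \cdot 10^{6}$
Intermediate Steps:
$U{\left(r,X \right)} = 2 + \frac{r}{3} + \frac{X r^{2}}{3}$ ($U{\left(r,X \right)} = 2 + \frac{r r X + r}{3} = 2 + \frac{r^{2} X + r}{3} = 2 + \frac{X r^{2} + r}{3} = 2 + \frac{r + X r^{2}}{3} = 2 + \left(\frac{r}{3} + \frac{X r^{2}}{3}\right) = 2 + \frac{r}{3} + \frac{X r^{2}}{3}$)
$3920 + U{\left(182,108 \right)} = 3920 + \left(2 + \frac{1}{3} \cdot 182 + \frac{1}{3} \cdot 108 \cdot 182^{2}\right) = 3920 + \left(2 + \frac{182}{3} + \frac{1}{3} \cdot 108 \cdot 33124\right) = 3920 + \left(2 + \frac{182}{3} + 1192464\right) = 3920 + \frac{3577580}{3} = \frac{3589340}{3}$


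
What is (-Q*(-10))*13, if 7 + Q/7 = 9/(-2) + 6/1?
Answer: -5005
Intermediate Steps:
Q = -77/2 (Q = -49 + 7*(9/(-2) + 6/1) = -49 + 7*(9*(-½) + 6*1) = -49 + 7*(-9/2 + 6) = -49 + 7*(3/2) = -49 + 21/2 = -77/2 ≈ -38.500)
(-Q*(-10))*13 = (-1*(-77/2)*(-10))*13 = ((77/2)*(-10))*13 = -385*13 = -5005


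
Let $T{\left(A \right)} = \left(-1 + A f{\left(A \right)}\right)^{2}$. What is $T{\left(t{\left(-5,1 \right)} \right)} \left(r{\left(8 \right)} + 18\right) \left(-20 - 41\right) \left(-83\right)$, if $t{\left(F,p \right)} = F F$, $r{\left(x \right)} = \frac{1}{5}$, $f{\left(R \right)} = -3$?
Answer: $\frac{2661193808}{5} \approx 5.3224 \cdot 10^{8}$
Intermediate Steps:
$r{\left(x \right)} = \frac{1}{5}$
$t{\left(F,p \right)} = F^{2}$
$T{\left(A \right)} = \left(-1 - 3 A\right)^{2}$ ($T{\left(A \right)} = \left(-1 + A \left(-3\right)\right)^{2} = \left(-1 - 3 A\right)^{2}$)
$T{\left(t{\left(-5,1 \right)} \right)} \left(r{\left(8 \right)} + 18\right) \left(-20 - 41\right) \left(-83\right) = \left(1 + 3 \left(-5\right)^{2}\right)^{2} \left(\frac{1}{5} + 18\right) \left(-20 - 41\right) \left(-83\right) = \left(1 + 3 \cdot 25\right)^{2} \cdot \frac{91}{5} \left(-61\right) \left(-83\right) = \left(1 + 75\right)^{2} \left(- \frac{5551}{5}\right) \left(-83\right) = 76^{2} \left(- \frac{5551}{5}\right) \left(-83\right) = 5776 \left(- \frac{5551}{5}\right) \left(-83\right) = \left(- \frac{32062576}{5}\right) \left(-83\right) = \frac{2661193808}{5}$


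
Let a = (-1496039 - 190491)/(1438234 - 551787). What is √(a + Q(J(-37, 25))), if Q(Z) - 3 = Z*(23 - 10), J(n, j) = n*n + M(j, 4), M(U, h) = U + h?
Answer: √14281778615337283/886447 ≈ 134.81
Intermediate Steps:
a = -1686530/886447 ≈ -1.9026
J(n, j) = 4 + j + n² (J(n, j) = n*n + (j + 4) = n² + (4 + j) = 4 + j + n²)
Q(Z) = 3 + 13*Z (Q(Z) = 3 + Z*(23 - 10) = 3 + Z*13 = 3 + 13*Z)
√(a + Q(J(-37, 25))) = √(-1686530/886447 + (3 + 13*(4 + 25 + (-37)²))) = √(-1686530/886447 + (3 + 13*(4 + 25 + 1369))) = √(-1686530/886447 + (3 + 13*1398)) = √(-1686530/886447 + (3 + 18174)) = √(-1686530/886447 + 18177) = √(16111260589/886447) = √14281778615337283/886447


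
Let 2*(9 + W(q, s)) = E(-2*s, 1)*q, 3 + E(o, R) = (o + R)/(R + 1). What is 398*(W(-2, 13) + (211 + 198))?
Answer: 165369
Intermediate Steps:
E(o, R) = -3 + (R + o)/(1 + R) (E(o, R) = -3 + (o + R)/(R + 1) = -3 + (R + o)/(1 + R))
W(q, s) = -9 + q*(-5/2 - s)/2 (W(q, s) = -9 + (((-3 - 2*s - 2*1)/(1 + 1))*q)/2 = -9 + (((-3 - 2*s - 2)/2)*q)/2 = -9 + (((-5 - 2*s)/2)*q)/2 = -9 + ((-5/2 - s)*q)/2 = -9 + (q*(-5/2 - s))/2 = -9 + q*(-5/2 - s)/2)
398*(W(-2, 13) + (211 + 198)) = 398*((-9 - ¼*(-2)*(5 + 2*13)) + (211 + 198)) = 398*((-9 - ¼*(-2)*(5 + 26)) + 409) = 398*((-9 - ¼*(-2)*31) + 409) = 398*((-9 + 31/2) + 409) = 398*(13/2 + 409) = 398*(831/2) = 165369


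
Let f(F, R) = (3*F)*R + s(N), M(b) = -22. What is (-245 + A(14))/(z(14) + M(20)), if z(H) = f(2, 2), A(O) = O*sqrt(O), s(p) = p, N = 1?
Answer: 245/9 - 14*sqrt(14)/9 ≈ 21.402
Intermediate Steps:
A(O) = O**(3/2)
f(F, R) = 1 + 3*F*R (f(F, R) = (3*F)*R + 1 = 3*F*R + 1 = 1 + 3*F*R)
z(H) = 13 (z(H) = 1 + 3*2*2 = 1 + 12 = 13)
(-245 + A(14))/(z(14) + M(20)) = (-245 + 14**(3/2))/(13 - 22) = (-245 + 14*sqrt(14))/(-9) = (-245 + 14*sqrt(14))*(-1/9) = 245/9 - 14*sqrt(14)/9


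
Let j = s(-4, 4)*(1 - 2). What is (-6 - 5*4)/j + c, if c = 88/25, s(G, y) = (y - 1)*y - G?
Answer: 1029/200 ≈ 5.1450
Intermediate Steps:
s(G, y) = -G + y*(-1 + y) (s(G, y) = (-1 + y)*y - G = y*(-1 + y) - G = -G + y*(-1 + y))
j = -16 (j = (4² - 1*(-4) - 1*4)*(1 - 2) = (16 + 4 - 4)*(-1) = 16*(-1) = -16)
c = 88/25 (c = 88*(1/25) = 88/25 ≈ 3.5200)
(-6 - 5*4)/j + c = (-6 - 5*4)/(-16) + 88/25 = (-6 - 20)*(-1/16) + 88/25 = -26*(-1/16) + 88/25 = 13/8 + 88/25 = 1029/200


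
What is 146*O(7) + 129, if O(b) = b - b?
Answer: 129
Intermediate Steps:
O(b) = 0
146*O(7) + 129 = 146*0 + 129 = 0 + 129 = 129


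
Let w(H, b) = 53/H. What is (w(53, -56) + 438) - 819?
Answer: -380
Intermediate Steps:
(w(53, -56) + 438) - 819 = (53/53 + 438) - 819 = (53*(1/53) + 438) - 819 = (1 + 438) - 819 = 439 - 819 = -380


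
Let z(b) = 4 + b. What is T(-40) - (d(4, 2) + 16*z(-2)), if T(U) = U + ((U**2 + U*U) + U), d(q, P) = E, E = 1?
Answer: 3087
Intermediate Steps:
d(q, P) = 1
T(U) = 2*U + 2*U**2 (T(U) = U + ((U**2 + U**2) + U) = U + (2*U**2 + U) = U + (U + 2*U**2) = 2*U + 2*U**2)
T(-40) - (d(4, 2) + 16*z(-2)) = 2*(-40)*(1 - 40) - (1 + 16*(4 - 2)) = 2*(-40)*(-39) - (1 + 16*2) = 3120 - (1 + 32) = 3120 - 1*33 = 3120 - 33 = 3087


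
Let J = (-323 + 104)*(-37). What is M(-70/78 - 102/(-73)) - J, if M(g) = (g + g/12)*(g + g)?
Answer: -30310957745/3740958 ≈ -8102.5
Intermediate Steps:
M(g) = 13*g²/6 (M(g) = (g + g*(1/12))*(2*g) = (g + g/12)*(2*g) = (13*g/12)*(2*g) = 13*g²/6)
J = 8103 (J = -219*(-37) = 8103)
M(-70/78 - 102/(-73)) - J = 13*(-70/78 - 102/(-73))²/6 - 1*8103 = 13*(-70*1/78 - 102*(-1/73))²/6 - 8103 = 13*(-35/39 + 102/73)²/6 - 8103 = 13*(1423/2847)²/6 - 8103 = (13/6)*(2024929/8105409) - 8103 = 2024929/3740958 - 8103 = -30310957745/3740958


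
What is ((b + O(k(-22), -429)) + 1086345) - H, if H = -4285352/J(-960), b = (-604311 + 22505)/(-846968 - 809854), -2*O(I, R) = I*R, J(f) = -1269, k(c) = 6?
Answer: 379942449100841/350417853 ≈ 1.0843e+6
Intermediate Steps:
O(I, R) = -I*R/2
b = 290903/828411 (b = -581806/(-1656822) = -581806*(-1/1656822) = 290903/828411 ≈ 0.35116)
H = 4285352/1269 (H = -4285352/(-1269) = -4285352*(-1/1269) = 4285352/1269 ≈ 3377.0)
((b + O(k(-22), -429)) + 1086345) - H = ((290903/828411 - 1/2*6*(-429)) + 1086345) - 1*4285352/1269 = ((290903/828411 + 1287) + 1086345) - 4285352/1269 = (1066455860/828411 + 1086345) - 4285352/1269 = 901006603655/828411 - 4285352/1269 = 379942449100841/350417853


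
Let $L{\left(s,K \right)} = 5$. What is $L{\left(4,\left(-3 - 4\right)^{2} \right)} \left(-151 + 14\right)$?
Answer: $-685$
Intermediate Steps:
$L{\left(4,\left(-3 - 4\right)^{2} \right)} \left(-151 + 14\right) = 5 \left(-151 + 14\right) = 5 \left(-137\right) = -685$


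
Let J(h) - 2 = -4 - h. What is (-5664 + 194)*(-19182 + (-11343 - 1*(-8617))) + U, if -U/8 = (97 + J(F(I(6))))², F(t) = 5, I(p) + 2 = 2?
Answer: 119771960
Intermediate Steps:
I(p) = 0 (I(p) = -2 + 2 = 0)
J(h) = -2 - h (J(h) = 2 + (-4 - h) = -2 - h)
U = -64800 (U = -8*(97 + (-2 - 1*5))² = -8*(97 + (-2 - 5))² = -8*(97 - 7)² = -8*90² = -8*8100 = -64800)
(-5664 + 194)*(-19182 + (-11343 - 1*(-8617))) + U = (-5664 + 194)*(-19182 + (-11343 - 1*(-8617))) - 64800 = -5470*(-19182 + (-11343 + 8617)) - 64800 = -5470*(-19182 - 2726) - 64800 = -5470*(-21908) - 64800 = 119836760 - 64800 = 119771960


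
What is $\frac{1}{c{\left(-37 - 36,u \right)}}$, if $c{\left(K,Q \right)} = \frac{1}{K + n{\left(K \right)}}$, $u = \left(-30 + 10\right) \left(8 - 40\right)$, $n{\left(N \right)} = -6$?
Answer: $-79$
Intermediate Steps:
$u = 640$ ($u = \left(-20\right) \left(-32\right) = 640$)
$c{\left(K,Q \right)} = \frac{1}{-6 + K}$ ($c{\left(K,Q \right)} = \frac{1}{K - 6} = \frac{1}{-6 + K}$)
$\frac{1}{c{\left(-37 - 36,u \right)}} = \frac{1}{\frac{1}{-6 - 73}} = \frac{1}{\frac{1}{-79}} = \frac{1}{- \frac{1}{79}} = -79$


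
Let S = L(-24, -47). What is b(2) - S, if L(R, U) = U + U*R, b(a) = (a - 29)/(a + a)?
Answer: -4351/4 ≈ -1087.8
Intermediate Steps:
b(a) = (-29 + a)/(2*a) (b(a) = (-29 + a)/((2*a)) = (-29 + a)*(1/(2*a)) = (-29 + a)/(2*a))
L(R, U) = U + R*U
S = 1081 (S = -47*(1 - 24) = -47*(-23) = 1081)
b(2) - S = (1/2)*(-29 + 2)/2 - 1*1081 = (1/2)*(1/2)*(-27) - 1081 = -27/4 - 1081 = -4351/4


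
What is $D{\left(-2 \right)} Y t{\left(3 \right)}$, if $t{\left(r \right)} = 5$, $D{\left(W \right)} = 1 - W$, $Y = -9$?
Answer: $-135$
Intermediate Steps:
$D{\left(-2 \right)} Y t{\left(3 \right)} = \left(1 - -2\right) \left(-9\right) 5 = \left(1 + 2\right) \left(-9\right) 5 = 3 \left(-9\right) 5 = \left(-27\right) 5 = -135$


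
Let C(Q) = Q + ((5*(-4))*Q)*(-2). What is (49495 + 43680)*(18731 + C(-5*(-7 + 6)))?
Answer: 1764361800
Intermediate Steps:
C(Q) = 41*Q (C(Q) = Q - 20*Q*(-2) = Q + 40*Q = 41*Q)
(49495 + 43680)*(18731 + C(-5*(-7 + 6))) = (49495 + 43680)*(18731 + 41*(-5*(-7 + 6))) = 93175*(18731 + 41*(-5*(-1))) = 93175*(18731 + 41*5) = 93175*(18731 + 205) = 93175*18936 = 1764361800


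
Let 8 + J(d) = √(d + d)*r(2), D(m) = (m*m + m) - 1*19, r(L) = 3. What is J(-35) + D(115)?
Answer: 13313 + 3*I*√70 ≈ 13313.0 + 25.1*I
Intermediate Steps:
D(m) = -19 + m + m² (D(m) = (m² + m) - 19 = (m + m²) - 19 = -19 + m + m²)
J(d) = -8 + 3*√2*√d (J(d) = -8 + √(d + d)*3 = -8 + √(2*d)*3 = -8 + (√2*√d)*3 = -8 + 3*√2*√d)
J(-35) + D(115) = (-8 + 3*√2*√(-35)) + (-19 + 115 + 115²) = (-8 + 3*√2*(I*√35)) + (-19 + 115 + 13225) = (-8 + 3*I*√70) + 13321 = 13313 + 3*I*√70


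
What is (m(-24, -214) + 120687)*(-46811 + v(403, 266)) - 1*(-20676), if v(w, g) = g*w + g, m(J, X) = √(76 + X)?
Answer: 7320049287 + 60653*I*√138 ≈ 7.3201e+9 + 7.1251e+5*I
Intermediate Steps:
v(w, g) = g + g*w
(m(-24, -214) + 120687)*(-46811 + v(403, 266)) - 1*(-20676) = (√(76 - 214) + 120687)*(-46811 + 266*(1 + 403)) - 1*(-20676) = (√(-138) + 120687)*(-46811 + 266*404) + 20676 = (I*√138 + 120687)*(-46811 + 107464) + 20676 = (120687 + I*√138)*60653 + 20676 = (7320028611 + 60653*I*√138) + 20676 = 7320049287 + 60653*I*√138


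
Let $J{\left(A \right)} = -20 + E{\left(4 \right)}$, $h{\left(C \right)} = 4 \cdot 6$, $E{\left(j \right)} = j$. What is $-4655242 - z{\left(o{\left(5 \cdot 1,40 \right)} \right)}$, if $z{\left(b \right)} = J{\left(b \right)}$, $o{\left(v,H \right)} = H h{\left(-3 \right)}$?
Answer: $-4655226$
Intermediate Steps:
$h{\left(C \right)} = 24$
$o{\left(v,H \right)} = 24 H$ ($o{\left(v,H \right)} = H 24 = 24 H$)
$J{\left(A \right)} = -16$ ($J{\left(A \right)} = -20 + 4 = -16$)
$z{\left(b \right)} = -16$
$-4655242 - z{\left(o{\left(5 \cdot 1,40 \right)} \right)} = -4655242 - -16 = -4655242 + 16 = -4655226$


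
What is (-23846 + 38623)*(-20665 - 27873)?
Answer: -717246026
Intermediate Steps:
(-23846 + 38623)*(-20665 - 27873) = 14777*(-48538) = -717246026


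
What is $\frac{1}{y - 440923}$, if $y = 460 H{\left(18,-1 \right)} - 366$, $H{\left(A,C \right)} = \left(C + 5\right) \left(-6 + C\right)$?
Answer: $- \frac{1}{454169} \approx -2.2018 \cdot 10^{-6}$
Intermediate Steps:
$H{\left(A,C \right)} = \left(-6 + C\right) \left(5 + C\right)$ ($H{\left(A,C \right)} = \left(5 + C\right) \left(-6 + C\right) = \left(-6 + C\right) \left(5 + C\right)$)
$y = -13246$ ($y = 460 \left(-30 + \left(-1\right)^{2} - -1\right) - 366 = 460 \left(-30 + 1 + 1\right) - 366 = 460 \left(-28\right) - 366 = -12880 - 366 = -13246$)
$\frac{1}{y - 440923} = \frac{1}{-13246 - 440923} = \frac{1}{-454169} = - \frac{1}{454169}$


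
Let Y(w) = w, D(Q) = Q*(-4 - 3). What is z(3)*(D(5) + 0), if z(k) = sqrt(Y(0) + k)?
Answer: -35*sqrt(3) ≈ -60.622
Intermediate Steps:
D(Q) = -7*Q (D(Q) = Q*(-7) = -7*Q)
z(k) = sqrt(k) (z(k) = sqrt(0 + k) = sqrt(k))
z(3)*(D(5) + 0) = sqrt(3)*(-7*5 + 0) = sqrt(3)*(-35 + 0) = sqrt(3)*(-35) = -35*sqrt(3)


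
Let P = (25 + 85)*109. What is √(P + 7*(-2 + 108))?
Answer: 2*√3183 ≈ 112.84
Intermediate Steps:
P = 11990 (P = 110*109 = 11990)
√(P + 7*(-2 + 108)) = √(11990 + 7*(-2 + 108)) = √(11990 + 7*106) = √(11990 + 742) = √12732 = 2*√3183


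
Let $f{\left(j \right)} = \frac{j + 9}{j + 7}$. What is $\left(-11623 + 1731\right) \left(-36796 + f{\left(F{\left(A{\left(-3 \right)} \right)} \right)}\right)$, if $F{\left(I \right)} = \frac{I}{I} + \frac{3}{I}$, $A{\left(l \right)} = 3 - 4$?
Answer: $\frac{1819860916}{5} \approx 3.6397 \cdot 10^{8}$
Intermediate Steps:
$A{\left(l \right)} = -1$ ($A{\left(l \right)} = 3 - 4 = -1$)
$F{\left(I \right)} = 1 + \frac{3}{I}$
$f{\left(j \right)} = \frac{9 + j}{7 + j}$
$\left(-11623 + 1731\right) \left(-36796 + f{\left(F{\left(A{\left(-3 \right)} \right)} \right)}\right) = \left(-11623 + 1731\right) \left(-36796 + \frac{9 + \frac{3 - 1}{-1}}{7 + \frac{3 - 1}{-1}}\right) = - 9892 \left(-36796 + \frac{9 - 2}{7 - 2}\right) = - 9892 \left(-36796 + \frac{1}{5} \cdot 7\right) = - 9892 \left(-36796 + \frac{7}{5}\right) = \left(-9892\right) \left(- \frac{183973}{5}\right) = \frac{1819860916}{5}$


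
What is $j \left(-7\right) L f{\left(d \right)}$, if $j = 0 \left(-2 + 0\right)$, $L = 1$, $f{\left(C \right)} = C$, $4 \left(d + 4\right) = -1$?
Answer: $0$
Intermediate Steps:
$d = - \frac{17}{4}$ ($d = -4 + \frac{1}{4} \left(-1\right) = -4 - \frac{1}{4} = - \frac{17}{4} \approx -4.25$)
$j = 0$ ($j = 0 \left(-2\right) = 0$)
$j \left(-7\right) L f{\left(d \right)} = 0 \left(-7\right) 1 \left(- \frac{17}{4}\right) = 0 \left(- \frac{17}{4}\right) = 0$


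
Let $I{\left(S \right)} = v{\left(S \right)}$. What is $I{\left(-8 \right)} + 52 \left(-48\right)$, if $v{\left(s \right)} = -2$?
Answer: $-2498$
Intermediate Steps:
$I{\left(S \right)} = -2$
$I{\left(-8 \right)} + 52 \left(-48\right) = -2 + 52 \left(-48\right) = -2 - 2496 = -2498$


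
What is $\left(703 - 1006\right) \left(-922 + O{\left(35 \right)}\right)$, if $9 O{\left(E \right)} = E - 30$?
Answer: $\frac{837593}{3} \approx 2.792 \cdot 10^{5}$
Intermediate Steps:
$O{\left(E \right)} = - \frac{10}{3} + \frac{E}{9}$ ($O{\left(E \right)} = \frac{E - 30}{9} = \frac{-30 + E}{9} = - \frac{10}{3} + \frac{E}{9}$)
$\left(703 - 1006\right) \left(-922 + O{\left(35 \right)}\right) = \left(703 - 1006\right) \left(-922 + \left(- \frac{10}{3} + \frac{1}{9} \cdot 35\right)\right) = - 303 \left(-922 + \left(- \frac{10}{3} + \frac{35}{9}\right)\right) = - 303 \left(-922 + \frac{5}{9}\right) = \left(-303\right) \left(- \frac{8293}{9}\right) = \frac{837593}{3}$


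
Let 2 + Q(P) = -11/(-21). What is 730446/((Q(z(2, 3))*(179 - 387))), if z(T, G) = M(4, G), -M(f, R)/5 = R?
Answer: 7669683/3224 ≈ 2378.9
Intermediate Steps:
M(f, R) = -5*R
z(T, G) = -5*G
Q(P) = -31/21 (Q(P) = -2 - 11/(-21) = -2 - 11*(-1/21) = -2 + 11/21 = -31/21)
730446/((Q(z(2, 3))*(179 - 387))) = 730446/((-31*(179 - 387)/21)) = 730446/((-31/21*(-208))) = 730446/(6448/21) = 730446*(21/6448) = 7669683/3224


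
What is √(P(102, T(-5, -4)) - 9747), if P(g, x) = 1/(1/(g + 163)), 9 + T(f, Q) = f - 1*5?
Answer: I*√9482 ≈ 97.376*I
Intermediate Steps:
T(f, Q) = -14 + f (T(f, Q) = -9 + (f - 1*5) = -9 + (f - 5) = -9 + (-5 + f) = -14 + f)
P(g, x) = 163 + g (P(g, x) = 1/(1/(163 + g)) = 163 + g)
√(P(102, T(-5, -4)) - 9747) = √((163 + 102) - 9747) = √(265 - 9747) = √(-9482) = I*√9482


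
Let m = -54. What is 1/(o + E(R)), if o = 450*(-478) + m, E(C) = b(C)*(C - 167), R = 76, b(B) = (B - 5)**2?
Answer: -1/673885 ≈ -1.4839e-6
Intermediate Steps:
b(B) = (-5 + B)**2
E(C) = (-5 + C)**2*(-167 + C) (E(C) = (-5 + C)**2*(C - 167) = (-5 + C)**2*(-167 + C))
o = -215154 (o = 450*(-478) - 54 = -215100 - 54 = -215154)
1/(o + E(R)) = 1/(-215154 + (-5 + 76)**2*(-167 + 76)) = 1/(-215154 + 71**2*(-91)) = 1/(-215154 + 5041*(-91)) = 1/(-215154 - 458731) = 1/(-673885) = -1/673885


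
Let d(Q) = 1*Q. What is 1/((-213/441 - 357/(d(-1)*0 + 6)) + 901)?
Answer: 294/247259 ≈ 0.0011890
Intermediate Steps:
d(Q) = Q
1/((-213/441 - 357/(d(-1)*0 + 6)) + 901) = 1/((-213/441 - 357/(-1*0 + 6)) + 901) = 1/((-213*1/441 - 357/(0 + 6)) + 901) = 1/((-71/147 - 357/6) + 901) = 1/((-71/147 - 357*1/6) + 901) = 1/((-71/147 - 119/2) + 901) = 1/(-17635/294 + 901) = 1/(247259/294) = 294/247259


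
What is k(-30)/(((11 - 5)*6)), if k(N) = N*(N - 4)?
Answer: 85/3 ≈ 28.333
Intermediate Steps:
k(N) = N*(-4 + N)
k(-30)/(((11 - 5)*6)) = (-30*(-4 - 30))/(((11 - 5)*6)) = (-30*(-34))/((6*6)) = 1020/36 = 1020*(1/36) = 85/3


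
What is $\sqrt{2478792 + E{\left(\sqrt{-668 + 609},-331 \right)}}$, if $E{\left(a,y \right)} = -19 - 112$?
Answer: $\sqrt{2478661} \approx 1574.4$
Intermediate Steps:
$E{\left(a,y \right)} = -131$ ($E{\left(a,y \right)} = -19 - 112 = -131$)
$\sqrt{2478792 + E{\left(\sqrt{-668 + 609},-331 \right)}} = \sqrt{2478792 - 131} = \sqrt{2478661}$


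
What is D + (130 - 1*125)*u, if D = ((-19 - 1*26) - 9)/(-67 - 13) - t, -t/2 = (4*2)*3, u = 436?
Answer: 89147/40 ≈ 2228.7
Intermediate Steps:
t = -48 (t = -2*4*2*3 = -16*3 = -2*24 = -48)
D = 1947/40 (D = ((-19 - 1*26) - 9)/(-67 - 13) - 1*(-48) = ((-19 - 26) - 9)/(-80) + 48 = (-45 - 9)*(-1/80) + 48 = -54*(-1/80) + 48 = 27/40 + 48 = 1947/40 ≈ 48.675)
D + (130 - 1*125)*u = 1947/40 + (130 - 1*125)*436 = 1947/40 + (130 - 125)*436 = 1947/40 + 5*436 = 1947/40 + 2180 = 89147/40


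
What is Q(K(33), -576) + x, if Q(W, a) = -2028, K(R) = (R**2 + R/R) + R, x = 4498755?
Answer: 4496727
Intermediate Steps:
K(R) = 1 + R + R**2 (K(R) = (R**2 + 1) + R = (1 + R**2) + R = 1 + R + R**2)
Q(K(33), -576) + x = -2028 + 4498755 = 4496727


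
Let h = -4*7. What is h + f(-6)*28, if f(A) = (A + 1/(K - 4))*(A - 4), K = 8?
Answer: 1582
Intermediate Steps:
f(A) = (-4 + A)*(¼ + A) (f(A) = (A + 1/(8 - 4))*(A - 4) = (A + 1/4)*(-4 + A) = (A + ¼)*(-4 + A) = (¼ + A)*(-4 + A) = (-4 + A)*(¼ + A))
h = -28
h + f(-6)*28 = -28 + (-1 + (-6)² - 15/4*(-6))*28 = -28 + (-1 + 36 + 45/2)*28 = -28 + (115/2)*28 = -28 + 1610 = 1582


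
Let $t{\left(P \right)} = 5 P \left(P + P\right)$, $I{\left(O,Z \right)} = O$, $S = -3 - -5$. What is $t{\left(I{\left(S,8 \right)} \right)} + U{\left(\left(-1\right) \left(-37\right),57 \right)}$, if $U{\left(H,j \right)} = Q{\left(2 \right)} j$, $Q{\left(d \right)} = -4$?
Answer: $-188$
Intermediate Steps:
$S = 2$ ($S = -3 + 5 = 2$)
$t{\left(P \right)} = 10 P^{2}$ ($t{\left(P \right)} = 5 P 2 P = 10 P^{2}$)
$U{\left(H,j \right)} = - 4 j$
$t{\left(I{\left(S,8 \right)} \right)} + U{\left(\left(-1\right) \left(-37\right),57 \right)} = 10 \cdot 2^{2} - 228 = 10 \cdot 4 - 228 = 40 - 228 = -188$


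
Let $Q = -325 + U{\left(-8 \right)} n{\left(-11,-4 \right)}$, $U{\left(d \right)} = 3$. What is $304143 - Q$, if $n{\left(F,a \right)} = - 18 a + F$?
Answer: $304285$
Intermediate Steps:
$n{\left(F,a \right)} = F - 18 a$
$Q = -142$ ($Q = -325 + 3 \left(-11 - -72\right) = -325 + 3 \left(-11 + 72\right) = -325 + 3 \cdot 61 = -325 + 183 = -142$)
$304143 - Q = 304143 - -142 = 304143 + 142 = 304285$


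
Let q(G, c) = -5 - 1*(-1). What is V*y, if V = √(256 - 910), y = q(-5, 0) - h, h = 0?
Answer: -4*I*√654 ≈ -102.29*I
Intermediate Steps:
q(G, c) = -4 (q(G, c) = -5 + 1 = -4)
y = -4 (y = -4 - 1*0 = -4 + 0 = -4)
V = I*√654 (V = √(-654) = I*√654 ≈ 25.573*I)
V*y = (I*√654)*(-4) = -4*I*√654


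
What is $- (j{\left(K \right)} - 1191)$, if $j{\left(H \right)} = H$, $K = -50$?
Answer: $1241$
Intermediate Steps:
$- (j{\left(K \right)} - 1191) = - (-50 - 1191) = \left(-1\right) \left(-1241\right) = 1241$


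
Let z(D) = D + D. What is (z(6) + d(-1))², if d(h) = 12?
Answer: 576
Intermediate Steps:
z(D) = 2*D
(z(6) + d(-1))² = (2*6 + 12)² = (12 + 12)² = 24² = 576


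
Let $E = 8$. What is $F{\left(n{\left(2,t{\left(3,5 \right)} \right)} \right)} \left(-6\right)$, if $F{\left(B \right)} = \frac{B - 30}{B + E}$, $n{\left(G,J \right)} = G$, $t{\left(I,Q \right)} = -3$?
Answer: $\frac{84}{5} \approx 16.8$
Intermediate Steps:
$F{\left(B \right)} = \frac{-30 + B}{8 + B}$ ($F{\left(B \right)} = \frac{B - 30}{B + 8} = \frac{-30 + B}{8 + B}$)
$F{\left(n{\left(2,t{\left(3,5 \right)} \right)} \right)} \left(-6\right) = \frac{-30 + 2}{8 + 2} \left(-6\right) = \frac{1}{10} \left(-28\right) \left(-6\right) = \left(- \frac{14}{5}\right) \left(-6\right) = \frac{84}{5}$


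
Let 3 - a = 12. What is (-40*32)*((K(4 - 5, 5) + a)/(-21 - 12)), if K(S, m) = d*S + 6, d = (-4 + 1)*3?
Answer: 2560/11 ≈ 232.73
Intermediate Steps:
a = -9 (a = 3 - 1*12 = 3 - 12 = -9)
d = -9 (d = -3*3 = -9)
K(S, m) = 6 - 9*S (K(S, m) = -9*S + 6 = 6 - 9*S)
(-40*32)*((K(4 - 5, 5) + a)/(-21 - 12)) = (-40*32)*(((6 - 9*(4 - 5)) - 9)/(-21 - 12)) = -1280*((6 - 9*(-1)) - 9)/(-33) = -1280*((6 + 9) - 9)*(-1)/33 = -1280*(15 - 9)*(-1)/33 = -7680*(-1)/33 = -1280*(-2/11) = 2560/11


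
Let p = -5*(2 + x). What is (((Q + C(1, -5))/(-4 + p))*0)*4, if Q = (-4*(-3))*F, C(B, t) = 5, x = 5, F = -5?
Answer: 0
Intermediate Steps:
Q = -60 (Q = -4*(-3)*(-5) = 12*(-5) = -60)
p = -35 (p = -5*(2 + 5) = -5*7 = -35)
(((Q + C(1, -5))/(-4 + p))*0)*4 = (((-60 + 5)/(-4 - 35))*0)*4 = (-55/(-39)*0)*4 = (-55*(-1/39)*0)*4 = ((55/39)*0)*4 = 0*4 = 0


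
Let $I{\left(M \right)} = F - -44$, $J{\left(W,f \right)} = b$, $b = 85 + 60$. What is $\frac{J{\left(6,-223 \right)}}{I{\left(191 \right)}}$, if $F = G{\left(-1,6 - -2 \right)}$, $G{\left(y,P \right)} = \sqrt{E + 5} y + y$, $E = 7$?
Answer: $\frac{6235}{1837} + \frac{290 \sqrt{3}}{1837} \approx 3.6676$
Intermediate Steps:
$b = 145$
$G{\left(y,P \right)} = y + 2 y \sqrt{3}$ ($G{\left(y,P \right)} = \sqrt{7 + 5} y + y = \sqrt{12} y + y = 2 \sqrt{3} y + y = 2 y \sqrt{3} + y = y + 2 y \sqrt{3}$)
$F = -1 - 2 \sqrt{3}$ ($F = - (1 + 2 \sqrt{3}) = -1 - 2 \sqrt{3} \approx -4.4641$)
$J{\left(W,f \right)} = 145$
$I{\left(M \right)} = 43 - 2 \sqrt{3}$ ($I{\left(M \right)} = \left(-1 - 2 \sqrt{3}\right) - -44 = \left(-1 - 2 \sqrt{3}\right) + 44 = 43 - 2 \sqrt{3}$)
$\frac{J{\left(6,-223 \right)}}{I{\left(191 \right)}} = \frac{145}{43 - 2 \sqrt{3}}$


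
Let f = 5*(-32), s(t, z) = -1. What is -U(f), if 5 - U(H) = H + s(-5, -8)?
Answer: -166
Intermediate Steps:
f = -160
U(H) = 6 - H (U(H) = 5 - (H - 1) = 5 - (-1 + H) = 5 + (1 - H) = 6 - H)
-U(f) = -(6 - 1*(-160)) = -(6 + 160) = -1*166 = -166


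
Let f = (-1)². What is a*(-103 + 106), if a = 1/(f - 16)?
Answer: -⅕ ≈ -0.20000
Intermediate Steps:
f = 1
a = -1/15 (a = 1/(1 - 16) = 1/(-15) = -1/15 ≈ -0.066667)
a*(-103 + 106) = -(-103 + 106)/15 = -1/15*3 = -⅕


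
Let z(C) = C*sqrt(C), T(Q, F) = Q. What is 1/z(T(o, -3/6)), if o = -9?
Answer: I/27 ≈ 0.037037*I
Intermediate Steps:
z(C) = C**(3/2)
1/z(T(o, -3/6)) = 1/((-9)**(3/2)) = 1/(-27*I) = I/27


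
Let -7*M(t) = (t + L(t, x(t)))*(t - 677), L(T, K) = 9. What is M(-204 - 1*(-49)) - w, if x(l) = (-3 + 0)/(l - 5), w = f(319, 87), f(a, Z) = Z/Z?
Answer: -121479/7 ≈ -17354.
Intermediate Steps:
f(a, Z) = 1
w = 1
x(l) = -3/(-5 + l)
M(t) = -(-677 + t)*(9 + t)/7 (M(t) = -(t + 9)*(t - 677)/7 = -(9 + t)*(-677 + t)/7 = -(-677 + t)*(9 + t)/7)
M(-204 - 1*(-49)) - w = (6093/7 - (-204 - 1*(-49))**2/7 + 668*(-204 - 1*(-49))/7) - 1*1 = (6093/7 - (-204 + 49)**2/7 + 668*(-204 + 49)/7) - 1 = (6093/7 - 1/7*(-155)**2 + (668/7)*(-155)) - 1 = (6093/7 - 1/7*24025 - 103540/7) - 1 = (6093/7 - 24025/7 - 103540/7) - 1 = -121472/7 - 1 = -121479/7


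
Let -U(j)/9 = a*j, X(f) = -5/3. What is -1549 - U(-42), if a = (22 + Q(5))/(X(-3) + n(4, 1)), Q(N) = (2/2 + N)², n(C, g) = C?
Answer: -10945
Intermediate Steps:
X(f) = -5/3 (X(f) = -5*⅓ = -5/3)
Q(N) = (1 + N)² (Q(N) = (2*(½) + N)² = (1 + N)²)
a = 174/7 (a = (22 + (1 + 5)²)/(-5/3 + 4) = (22 + 6²)/(7/3) = (22 + 36)*(3/7) = 58*(3/7) = 174/7 ≈ 24.857)
U(j) = -1566*j/7
-1549 - U(-42) = -1549 - (-1566)*(-42)/7 = -1549 - 1*9396 = -1549 - 9396 = -10945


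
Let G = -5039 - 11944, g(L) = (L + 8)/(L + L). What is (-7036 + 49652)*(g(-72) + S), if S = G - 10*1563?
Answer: -12508350008/9 ≈ -1.3898e+9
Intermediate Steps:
g(L) = (8 + L)/(2*L) (g(L) = (8 + L)/((2*L)) = (8 + L)*(1/(2*L)) = (8 + L)/(2*L))
G = -16983
S = -32613 (S = -16983 - 10*1563 = -16983 - 1*15630 = -16983 - 15630 = -32613)
(-7036 + 49652)*(g(-72) + S) = (-7036 + 49652)*((1/2)*(8 - 72)/(-72) - 32613) = 42616*((1/2)*(-1/72)*(-64) - 32613) = 42616*(4/9 - 32613) = 42616*(-293513/9) = -12508350008/9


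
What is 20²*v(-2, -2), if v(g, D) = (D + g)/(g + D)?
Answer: 400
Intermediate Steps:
v(g, D) = 1 (v(g, D) = (D + g)/(D + g) = 1)
20²*v(-2, -2) = 20²*1 = 400*1 = 400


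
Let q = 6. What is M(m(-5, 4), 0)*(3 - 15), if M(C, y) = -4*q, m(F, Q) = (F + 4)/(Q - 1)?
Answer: 288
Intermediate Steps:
m(F, Q) = (4 + F)/(-1 + Q)
M(C, y) = -24 (M(C, y) = -4*6 = -24)
M(m(-5, 4), 0)*(3 - 15) = -24*(3 - 15) = -24*(-12) = 288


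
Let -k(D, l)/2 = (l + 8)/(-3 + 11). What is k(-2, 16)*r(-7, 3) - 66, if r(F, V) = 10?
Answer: -126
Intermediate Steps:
k(D, l) = -2 - l/4 (k(D, l) = -2*(l + 8)/(-3 + 11) = -2*(8 + l)/8 = -2*(1 + l/8) = -2 - l/4)
k(-2, 16)*r(-7, 3) - 66 = (-2 - ¼*16)*10 - 66 = (-2 - 4)*10 - 66 = -6*10 - 66 = -60 - 66 = -126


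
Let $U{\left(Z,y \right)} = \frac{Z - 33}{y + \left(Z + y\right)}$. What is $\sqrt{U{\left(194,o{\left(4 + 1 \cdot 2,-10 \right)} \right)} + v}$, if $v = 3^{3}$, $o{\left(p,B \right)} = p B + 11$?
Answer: $\frac{\sqrt{16518}}{24} \approx 5.3551$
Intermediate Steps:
$o{\left(p,B \right)} = 11 + B p$ ($o{\left(p,B \right)} = B p + 11 = 11 + B p$)
$U{\left(Z,y \right)} = \frac{-33 + Z}{Z + 2 y}$
$v = 27$
$\sqrt{U{\left(194,o{\left(4 + 1 \cdot 2,-10 \right)} \right)} + v} = \sqrt{\frac{-33 + 194}{194 + 2 \left(11 - 10 \left(4 + 1 \cdot 2\right)\right)} + 27} = \sqrt{\frac{1}{194 + 2 \left(11 - 10 \left(4 + 2\right)\right)} 161 + 27} = \sqrt{\frac{1}{194 + 2 \left(11 - 60\right)} 161 + 27} = \sqrt{\frac{1}{194 + 2 \left(-49\right)} 161 + 27} = \sqrt{\frac{1}{194 - 98} \cdot 161 + 27} = \sqrt{\frac{1}{96} \cdot 161 + 27} = \sqrt{\frac{161}{96} + 27} = \sqrt{\frac{2753}{96}} = \frac{\sqrt{16518}}{24}$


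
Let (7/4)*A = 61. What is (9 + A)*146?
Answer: 44822/7 ≈ 6403.1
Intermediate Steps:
A = 244/7 (A = (4/7)*61 = 244/7 ≈ 34.857)
(9 + A)*146 = (9 + 244/7)*146 = (307/7)*146 = 44822/7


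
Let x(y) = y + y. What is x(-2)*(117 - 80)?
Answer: -148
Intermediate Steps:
x(y) = 2*y
x(-2)*(117 - 80) = (2*(-2))*(117 - 80) = -4*37 = -148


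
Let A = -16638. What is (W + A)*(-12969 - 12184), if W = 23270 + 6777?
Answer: -337276577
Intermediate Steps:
W = 30047
(W + A)*(-12969 - 12184) = (30047 - 16638)*(-12969 - 12184) = 13409*(-25153) = -337276577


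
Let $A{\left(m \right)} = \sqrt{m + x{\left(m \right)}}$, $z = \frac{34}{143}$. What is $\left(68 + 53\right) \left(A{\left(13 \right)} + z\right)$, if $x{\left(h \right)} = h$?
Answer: $\frac{374}{13} + 121 \sqrt{26} \approx 645.75$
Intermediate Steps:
$z = \frac{34}{143}$ ($z = 34 \cdot \frac{1}{143} = \frac{34}{143} \approx 0.23776$)
$A{\left(m \right)} = \sqrt{2} \sqrt{m}$ ($A{\left(m \right)} = \sqrt{m + m} = \sqrt{2 m} = \sqrt{2} \sqrt{m}$)
$\left(68 + 53\right) \left(A{\left(13 \right)} + z\right) = \left(68 + 53\right) \left(\sqrt{2} \sqrt{13} + \frac{34}{143}\right) = 121 \left(\sqrt{26} + \frac{34}{143}\right) = 121 \left(\frac{34}{143} + \sqrt{26}\right) = \frac{374}{13} + 121 \sqrt{26}$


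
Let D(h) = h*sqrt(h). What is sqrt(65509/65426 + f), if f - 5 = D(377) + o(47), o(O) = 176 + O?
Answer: sqrt(980254008362 + 1613771676452*sqrt(377))/65426 ≈ 86.885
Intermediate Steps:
D(h) = h**(3/2)
f = 228 + 377*sqrt(377) (f = 5 + (377**(3/2) + (176 + 47)) = 5 + (377*sqrt(377) + 223) = 5 + (223 + 377*sqrt(377)) = 228 + 377*sqrt(377) ≈ 7548.0)
sqrt(65509/65426 + f) = sqrt(65509/65426 + (228 + 377*sqrt(377))) = sqrt(14982637/65426 + 377*sqrt(377))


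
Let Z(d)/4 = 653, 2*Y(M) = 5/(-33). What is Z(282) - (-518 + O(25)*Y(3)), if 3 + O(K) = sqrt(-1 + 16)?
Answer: 68855/22 + 5*sqrt(15)/66 ≈ 3130.1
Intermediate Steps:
Y(M) = -5/66 (Y(M) = (5/(-33))/2 = (5*(-1/33))/2 = (1/2)*(-5/33) = -5/66)
Z(d) = 2612 (Z(d) = 4*653 = 2612)
O(K) = -3 + sqrt(15) (O(K) = -3 + sqrt(-1 + 16) = -3 + sqrt(15))
Z(282) - (-518 + O(25)*Y(3)) = 2612 - (-518 + (-3 + sqrt(15))*(-5/66)) = 2612 - (-518 + (5/22 - 5*sqrt(15)/66)) = 2612 - (-11391/22 - 5*sqrt(15)/66) = 2612 + (11391/22 + 5*sqrt(15)/66) = 68855/22 + 5*sqrt(15)/66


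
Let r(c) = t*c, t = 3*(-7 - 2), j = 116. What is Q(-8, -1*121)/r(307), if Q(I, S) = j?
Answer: -116/8289 ≈ -0.013994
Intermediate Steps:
Q(I, S) = 116
t = -27 (t = 3*(-9) = -27)
r(c) = -27*c
Q(-8, -1*121)/r(307) = 116/((-27*307)) = 116/(-8289) = 116*(-1/8289) = -116/8289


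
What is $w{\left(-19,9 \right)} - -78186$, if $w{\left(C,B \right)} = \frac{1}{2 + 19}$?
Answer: $\frac{1641907}{21} \approx 78186.0$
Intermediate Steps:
$w{\left(C,B \right)} = \frac{1}{21}$
$w{\left(-19,9 \right)} - -78186 = \frac{1}{21} - -78186 = \frac{1}{21} + 78186 = \frac{1641907}{21}$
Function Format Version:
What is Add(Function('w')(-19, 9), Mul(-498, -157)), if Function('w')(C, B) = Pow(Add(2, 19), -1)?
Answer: Rational(1641907, 21) ≈ 78186.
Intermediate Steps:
Function('w')(C, B) = Rational(1, 21) (Function('w')(C, B) = Pow(21, -1) = Rational(1, 21))
Add(Function('w')(-19, 9), Mul(-498, -157)) = Add(Rational(1, 21), Mul(-498, -157)) = Add(Rational(1, 21), 78186) = Rational(1641907, 21)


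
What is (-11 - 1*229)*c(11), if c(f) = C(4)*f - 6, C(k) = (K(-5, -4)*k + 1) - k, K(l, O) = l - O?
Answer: 19920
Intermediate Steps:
C(k) = 1 - 2*k (C(k) = ((-5 - 1*(-4))*k + 1) - k = ((-5 + 4)*k + 1) - k = (-k + 1) - k = (1 - k) - k = 1 - 2*k)
c(f) = -6 - 7*f (c(f) = (1 - 2*4)*f - 6 = (1 - 8)*f - 6 = -7*f - 6 = -6 - 7*f)
(-11 - 1*229)*c(11) = (-11 - 1*229)*(-6 - 7*11) = (-11 - 229)*(-6 - 77) = -240*(-83) = 19920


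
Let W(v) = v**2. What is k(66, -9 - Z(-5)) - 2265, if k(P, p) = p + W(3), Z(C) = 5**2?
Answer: -2290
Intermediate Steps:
Z(C) = 25
k(P, p) = 9 + p (k(P, p) = p + 3**2 = p + 9 = 9 + p)
k(66, -9 - Z(-5)) - 2265 = (9 + (-9 - 1*25)) - 2265 = (9 + (-9 - 25)) - 2265 = (9 - 34) - 2265 = -25 - 2265 = -2290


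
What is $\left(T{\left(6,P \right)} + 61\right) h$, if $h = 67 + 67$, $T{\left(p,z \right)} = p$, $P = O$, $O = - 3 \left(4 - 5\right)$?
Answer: $8978$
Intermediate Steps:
$O = 3$ ($O = \left(-3\right) \left(-1\right) = 3$)
$P = 3$
$h = 134$
$\left(T{\left(6,P \right)} + 61\right) h = \left(6 + 61\right) 134 = 67 \cdot 134 = 8978$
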